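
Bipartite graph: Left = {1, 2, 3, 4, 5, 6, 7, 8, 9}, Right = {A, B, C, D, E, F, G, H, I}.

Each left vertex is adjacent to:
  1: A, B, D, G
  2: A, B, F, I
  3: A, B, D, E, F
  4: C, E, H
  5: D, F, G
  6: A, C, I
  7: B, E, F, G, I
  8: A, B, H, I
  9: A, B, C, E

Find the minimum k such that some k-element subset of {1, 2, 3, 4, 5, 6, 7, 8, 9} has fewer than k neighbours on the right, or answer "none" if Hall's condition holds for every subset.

none

A matching saturating every left vertex exists, for instance 1→G, 2→I, 3→F, 4→C, 5→D, 6→A, 7→E, 8→H, 9→B.
By Hall's marriage theorem, this means |N(S)| ≥ |S| for every subset S, so no violating subset exists.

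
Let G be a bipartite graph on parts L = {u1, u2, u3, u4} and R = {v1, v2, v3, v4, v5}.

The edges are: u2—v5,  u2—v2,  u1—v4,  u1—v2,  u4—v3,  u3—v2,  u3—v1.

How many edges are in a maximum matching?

4

For example, pair u1–v4, u2–v5, u3–v2, u4–v3.
This saturates every left vertex, so 4 is the maximum.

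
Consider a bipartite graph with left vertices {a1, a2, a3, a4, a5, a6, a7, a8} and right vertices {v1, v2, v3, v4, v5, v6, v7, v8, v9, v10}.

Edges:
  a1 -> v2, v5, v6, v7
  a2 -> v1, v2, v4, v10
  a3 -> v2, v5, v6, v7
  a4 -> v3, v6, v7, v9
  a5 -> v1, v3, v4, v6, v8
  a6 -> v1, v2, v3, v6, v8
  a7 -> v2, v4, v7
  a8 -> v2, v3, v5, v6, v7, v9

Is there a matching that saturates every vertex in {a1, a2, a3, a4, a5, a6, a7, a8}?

Yes

A valid assignment of size 8: a1-v2, a2-v10, a3-v5, a4-v7, a5-v6, a6-v1, a7-v4, a8-v3.
Every left vertex is matched, so this matching saturates all of them.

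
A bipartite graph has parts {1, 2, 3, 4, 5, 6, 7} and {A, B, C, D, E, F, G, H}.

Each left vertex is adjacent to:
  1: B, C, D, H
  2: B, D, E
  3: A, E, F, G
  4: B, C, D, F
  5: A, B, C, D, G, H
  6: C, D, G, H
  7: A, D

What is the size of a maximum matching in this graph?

7

For example, pair 1→C, 2→B, 3→E, 4→F, 5→A, 6→G, 7→D.
All 7 left vertices are matched, so no larger matching exists.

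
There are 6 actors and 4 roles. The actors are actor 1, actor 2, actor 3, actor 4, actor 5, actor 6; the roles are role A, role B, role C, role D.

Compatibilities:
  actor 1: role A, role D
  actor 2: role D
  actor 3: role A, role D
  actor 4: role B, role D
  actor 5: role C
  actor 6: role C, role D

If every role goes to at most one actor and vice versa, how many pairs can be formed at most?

4

For example, pair actor 1-role A, actor 2-role D, actor 4-role B, actor 5-role C.
The set {actor 1, actor 2, actor 3, actor 5, actor 6} has only 3 neighbours ({role A, role C, role D}), so by Hall's theorem at most 4 of the 6 actors can be matched.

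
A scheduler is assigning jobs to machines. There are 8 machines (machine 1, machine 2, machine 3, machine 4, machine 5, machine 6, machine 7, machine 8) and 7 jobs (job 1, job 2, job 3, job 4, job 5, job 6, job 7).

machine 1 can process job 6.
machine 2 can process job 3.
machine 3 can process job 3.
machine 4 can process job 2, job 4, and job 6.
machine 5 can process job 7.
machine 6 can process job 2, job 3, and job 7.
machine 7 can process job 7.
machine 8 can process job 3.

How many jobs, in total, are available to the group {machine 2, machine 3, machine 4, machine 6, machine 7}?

The union of neighbours of {machine 2, machine 3, machine 4, machine 6, machine 7} is {job 2, job 3, job 4, job 6, job 7}, which has 5 elements.
Since |N(S)| = 5 ≥ |S| = 5, Hall's condition holds for this subset.

5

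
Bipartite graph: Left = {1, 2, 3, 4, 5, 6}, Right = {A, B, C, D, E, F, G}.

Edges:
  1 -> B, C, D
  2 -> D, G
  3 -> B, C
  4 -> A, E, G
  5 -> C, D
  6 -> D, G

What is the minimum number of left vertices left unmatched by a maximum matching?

1

One maximum matching: 1-D, 2-G, 3-B, 4-E, 5-C.
The set {1, 2, 3, 5, 6} has only 4 neighbours ({B, C, D, G}), so by Hall's theorem at most 5 of the 6 left vertices can be matched.
That matches 5 of the 6, leaving 1 unmatched; no matching can do better.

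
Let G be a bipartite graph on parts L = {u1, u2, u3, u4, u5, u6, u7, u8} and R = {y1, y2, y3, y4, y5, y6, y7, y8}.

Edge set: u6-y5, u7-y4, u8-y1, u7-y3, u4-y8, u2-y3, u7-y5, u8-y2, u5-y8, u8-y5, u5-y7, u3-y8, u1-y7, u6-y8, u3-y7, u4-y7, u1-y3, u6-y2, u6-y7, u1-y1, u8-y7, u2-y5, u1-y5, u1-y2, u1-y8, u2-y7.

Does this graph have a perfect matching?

The set {u3, u4, u5} has only 2 neighbours ({y7, y8}), so by Hall's theorem at most 7 of the 8 left vertices can be matched.
Hence no matching covers every left vertex.

No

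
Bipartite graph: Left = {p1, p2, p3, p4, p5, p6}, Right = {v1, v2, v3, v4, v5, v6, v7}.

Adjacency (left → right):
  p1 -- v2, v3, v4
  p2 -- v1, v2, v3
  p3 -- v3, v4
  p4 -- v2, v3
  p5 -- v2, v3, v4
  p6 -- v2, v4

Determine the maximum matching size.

One maximum matching: p1-v4, p2-v1, p3-v3, p4-v2.
The set {p1, p3, p4, p5, p6} has only 3 neighbours ({v2, v3, v4}), so by Hall's theorem at most 4 of the 6 left vertices can be matched.

4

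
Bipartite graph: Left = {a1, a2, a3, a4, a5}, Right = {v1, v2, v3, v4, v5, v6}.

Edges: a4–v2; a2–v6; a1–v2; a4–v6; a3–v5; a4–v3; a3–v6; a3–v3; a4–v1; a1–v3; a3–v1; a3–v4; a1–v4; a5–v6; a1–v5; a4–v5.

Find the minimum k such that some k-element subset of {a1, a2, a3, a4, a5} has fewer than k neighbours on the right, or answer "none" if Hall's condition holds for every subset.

2

Take S = {a2, a5}. Its neighbourhood is {v6}, so |N(S)| = 1 < |S| = 2.
No single vertex violates Hall's condition since each has at least one neighbour, so 2 is the minimum.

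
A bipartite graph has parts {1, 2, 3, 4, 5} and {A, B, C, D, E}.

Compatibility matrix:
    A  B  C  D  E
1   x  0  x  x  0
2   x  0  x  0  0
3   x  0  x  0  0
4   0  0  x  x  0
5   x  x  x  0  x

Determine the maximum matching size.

A valid assignment of size 4: 1–D, 2–A, 3–C, 5–B.
The set {1, 2, 3, 4} has only 3 neighbours ({A, C, D}), so by Hall's theorem at most 4 of the 5 left vertices can be matched.

4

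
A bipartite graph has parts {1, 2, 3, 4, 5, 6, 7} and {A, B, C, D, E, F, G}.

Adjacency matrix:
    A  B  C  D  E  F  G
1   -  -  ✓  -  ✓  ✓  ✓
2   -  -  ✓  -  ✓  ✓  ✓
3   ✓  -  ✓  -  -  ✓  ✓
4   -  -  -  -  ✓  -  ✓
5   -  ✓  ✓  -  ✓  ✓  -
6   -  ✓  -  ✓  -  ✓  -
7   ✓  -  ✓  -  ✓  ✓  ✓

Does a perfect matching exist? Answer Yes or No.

For example, pair 1–C, 2–F, 3–A, 4–E, 5–B, 6–D, 7–G.
Every left vertex is matched, so this is a perfect matching.

Yes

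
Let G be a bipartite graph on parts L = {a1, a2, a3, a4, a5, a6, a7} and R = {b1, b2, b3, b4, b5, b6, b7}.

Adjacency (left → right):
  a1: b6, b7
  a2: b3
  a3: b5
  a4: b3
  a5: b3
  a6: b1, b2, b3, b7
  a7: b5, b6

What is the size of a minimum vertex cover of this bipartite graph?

The 5 edges a1–b7, a2–b3, a3–b5, a6–b2, a7–b6 form a matching, so any vertex cover needs at least 5 vertices (one per matched edge).
Conversely {a1, a3, a6, a7, b3} meets every edge and has exactly 5 vertices, so 5 is optimal.

5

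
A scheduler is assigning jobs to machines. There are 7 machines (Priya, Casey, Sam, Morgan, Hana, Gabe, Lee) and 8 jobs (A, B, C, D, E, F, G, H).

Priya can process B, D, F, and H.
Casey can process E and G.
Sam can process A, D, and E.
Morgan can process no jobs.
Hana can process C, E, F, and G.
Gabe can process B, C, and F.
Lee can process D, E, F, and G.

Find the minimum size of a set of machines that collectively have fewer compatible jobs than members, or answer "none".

1

Take S = {Morgan}. Its neighbourhood is {}, so |N(S)| = 0 < |S| = 1.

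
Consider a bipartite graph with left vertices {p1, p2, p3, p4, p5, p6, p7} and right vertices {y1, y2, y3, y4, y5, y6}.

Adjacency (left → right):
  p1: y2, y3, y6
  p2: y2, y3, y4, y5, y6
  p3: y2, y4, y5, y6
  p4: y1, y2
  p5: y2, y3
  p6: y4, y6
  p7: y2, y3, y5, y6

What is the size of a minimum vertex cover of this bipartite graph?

6

The 6 edges p1–y2, p2–y6, p3–y5, p4–y1, p5–y3, p6–y4 form a matching, so any vertex cover needs at least 6 vertices (one per matched edge).
Conversely {p4, y2, y3, y4, y5, y6} meets every edge and has exactly 6 vertices, so 6 is optimal.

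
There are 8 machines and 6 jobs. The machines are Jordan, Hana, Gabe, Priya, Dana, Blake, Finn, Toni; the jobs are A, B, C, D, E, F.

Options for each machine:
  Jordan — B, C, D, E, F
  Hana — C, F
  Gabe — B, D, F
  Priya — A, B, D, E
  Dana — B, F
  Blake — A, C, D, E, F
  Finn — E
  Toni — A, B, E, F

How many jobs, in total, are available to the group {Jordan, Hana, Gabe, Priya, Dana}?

6

The union of neighbours of {Jordan, Hana, Gabe, Priya, Dana} is {A, B, C, D, E, F}, which has 6 elements.
Since |N(S)| = 6 ≥ |S| = 5, Hall's condition holds for this subset.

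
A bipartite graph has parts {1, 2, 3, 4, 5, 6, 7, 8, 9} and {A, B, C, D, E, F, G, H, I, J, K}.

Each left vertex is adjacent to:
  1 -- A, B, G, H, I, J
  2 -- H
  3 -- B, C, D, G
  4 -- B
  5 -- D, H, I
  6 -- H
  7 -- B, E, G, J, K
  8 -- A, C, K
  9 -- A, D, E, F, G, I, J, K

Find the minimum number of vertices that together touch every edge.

8

{1, 3, 4, 5, 7, 8, 9, H} is a vertex cover of size 8: every edge has an endpoint in this set.
No smaller cover exists because 1–G, 2–H, 3–C, 4–B, 5–D, 7–E, 8–K, 9–J is a matching of size 8, and a cover must include an endpoint of each of these disjoint edges (König's theorem).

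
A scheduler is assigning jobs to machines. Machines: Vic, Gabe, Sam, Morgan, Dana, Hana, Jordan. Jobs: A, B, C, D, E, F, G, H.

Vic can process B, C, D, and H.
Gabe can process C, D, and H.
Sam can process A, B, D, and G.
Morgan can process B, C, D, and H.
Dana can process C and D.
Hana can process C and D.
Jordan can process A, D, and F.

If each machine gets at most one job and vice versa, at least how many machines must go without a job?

For example, pair Vic–B, Gabe–H, Sam–G, Morgan–D, Dana–C, Jordan–F.
The set {Vic, Gabe, Morgan, Dana, Hana} has only 4 neighbours ({B, C, D, H}), so by Hall's theorem at most 6 of the 7 machines can be matched.
That matches 6 of the 7, leaving 1 unmatched; no matching can do better.

1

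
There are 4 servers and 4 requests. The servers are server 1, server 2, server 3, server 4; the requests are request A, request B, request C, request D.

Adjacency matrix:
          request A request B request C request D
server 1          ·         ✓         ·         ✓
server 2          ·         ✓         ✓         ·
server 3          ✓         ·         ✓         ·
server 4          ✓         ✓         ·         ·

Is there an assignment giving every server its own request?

A valid assignment of size 4: server 1-request D, server 2-request B, server 3-request C, server 4-request A.
Every server is matched, so this is a perfect matching.

Yes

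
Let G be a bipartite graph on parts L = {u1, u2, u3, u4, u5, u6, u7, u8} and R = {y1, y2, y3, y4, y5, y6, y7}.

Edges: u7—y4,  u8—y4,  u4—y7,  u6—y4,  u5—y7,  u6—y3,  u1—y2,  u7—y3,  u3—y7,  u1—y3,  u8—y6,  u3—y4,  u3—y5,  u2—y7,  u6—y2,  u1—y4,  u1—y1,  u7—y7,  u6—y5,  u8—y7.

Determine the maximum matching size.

One maximum matching: u1→y1, u2→y7, u3→y5, u6→y2, u7→y3, u8→y4.
The set {u2, u4, u5} has only 1 neighbour ({y7}), so by Hall's theorem at most 6 of the 8 left vertices can be matched.

6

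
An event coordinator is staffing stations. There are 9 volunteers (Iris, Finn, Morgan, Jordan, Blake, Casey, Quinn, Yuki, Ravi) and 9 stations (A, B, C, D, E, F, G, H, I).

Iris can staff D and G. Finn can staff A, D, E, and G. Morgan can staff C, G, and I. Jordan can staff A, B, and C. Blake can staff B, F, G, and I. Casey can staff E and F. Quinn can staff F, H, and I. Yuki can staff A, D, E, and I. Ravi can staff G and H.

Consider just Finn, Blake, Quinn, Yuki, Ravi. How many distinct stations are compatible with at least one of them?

8

The union of neighbours of {Finn, Blake, Quinn, Yuki, Ravi} is {A, B, D, E, F, G, H, I}, which has 8 elements.
Since |N(S)| = 8 ≥ |S| = 5, Hall's condition holds for this subset.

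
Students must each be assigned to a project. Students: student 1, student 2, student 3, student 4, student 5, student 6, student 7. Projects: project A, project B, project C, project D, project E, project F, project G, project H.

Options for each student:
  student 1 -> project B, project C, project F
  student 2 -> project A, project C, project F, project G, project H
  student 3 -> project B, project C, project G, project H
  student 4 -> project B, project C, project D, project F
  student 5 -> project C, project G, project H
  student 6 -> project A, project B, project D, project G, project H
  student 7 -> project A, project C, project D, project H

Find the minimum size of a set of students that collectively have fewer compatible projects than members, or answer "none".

none

A matching saturating every student exists, for instance student 1→project B, student 2→project F, student 3→project G, student 4→project D, student 5→project H, student 6→project A, student 7→project C.
By Hall's marriage theorem, this means |N(S)| ≥ |S| for every subset S, so no violating subset exists.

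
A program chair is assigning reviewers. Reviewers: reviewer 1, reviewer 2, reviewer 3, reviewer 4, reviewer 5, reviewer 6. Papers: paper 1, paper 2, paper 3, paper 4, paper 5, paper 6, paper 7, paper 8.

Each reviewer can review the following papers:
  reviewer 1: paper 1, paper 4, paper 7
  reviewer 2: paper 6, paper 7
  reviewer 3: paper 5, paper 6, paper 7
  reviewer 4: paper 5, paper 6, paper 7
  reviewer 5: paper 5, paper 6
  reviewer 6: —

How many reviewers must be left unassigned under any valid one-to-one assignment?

2

A valid assignment of size 4: reviewer 1–paper 4, reviewer 2–paper 6, reviewer 3–paper 5, reviewer 4–paper 7.
The set {reviewer 2, reviewer 3, reviewer 4, reviewer 5, reviewer 6} has only 3 neighbours ({paper 5, paper 6, paper 7}), so by Hall's theorem at most 4 of the 6 reviewers can be matched.
That matches 4 of the 6, leaving 2 unmatched; no matching can do better.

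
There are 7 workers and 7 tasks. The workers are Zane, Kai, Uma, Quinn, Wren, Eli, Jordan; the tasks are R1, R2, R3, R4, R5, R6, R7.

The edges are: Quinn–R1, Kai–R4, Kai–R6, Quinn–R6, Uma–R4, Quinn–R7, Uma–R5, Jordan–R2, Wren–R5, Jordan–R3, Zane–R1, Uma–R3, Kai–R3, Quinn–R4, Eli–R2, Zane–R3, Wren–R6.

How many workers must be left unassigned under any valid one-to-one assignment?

A valid assignment of size 7: Zane–R1, Kai–R6, Uma–R4, Quinn–R7, Wren–R5, Eli–R2, Jordan–R3.
All 7 workers are matched, so no larger matching exists.
That matches 7 of the 7, leaving 0 unmatched; no matching can do better.

0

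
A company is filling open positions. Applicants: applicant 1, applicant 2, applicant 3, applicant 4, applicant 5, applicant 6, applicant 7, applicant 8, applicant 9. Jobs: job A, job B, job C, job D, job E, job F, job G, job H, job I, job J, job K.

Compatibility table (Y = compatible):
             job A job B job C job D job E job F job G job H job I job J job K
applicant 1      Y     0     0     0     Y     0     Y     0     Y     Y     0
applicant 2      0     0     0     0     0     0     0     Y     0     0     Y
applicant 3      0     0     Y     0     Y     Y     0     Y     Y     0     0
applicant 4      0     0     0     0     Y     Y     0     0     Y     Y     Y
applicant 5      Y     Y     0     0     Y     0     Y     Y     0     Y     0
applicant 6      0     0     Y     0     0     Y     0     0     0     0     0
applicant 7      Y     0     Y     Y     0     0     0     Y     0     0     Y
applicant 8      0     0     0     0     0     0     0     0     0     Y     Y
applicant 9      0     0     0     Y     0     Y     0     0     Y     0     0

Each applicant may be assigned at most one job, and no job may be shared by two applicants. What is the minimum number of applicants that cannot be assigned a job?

0

A valid assignment of size 9: applicant 1→job G, applicant 2→job H, applicant 3→job I, applicant 4→job J, applicant 5→job B, applicant 6→job C, applicant 7→job D, applicant 8→job K, applicant 9→job F.
All 9 applicants are matched, so no larger matching exists.
That matches 9 of the 9, leaving 0 unmatched; no matching can do better.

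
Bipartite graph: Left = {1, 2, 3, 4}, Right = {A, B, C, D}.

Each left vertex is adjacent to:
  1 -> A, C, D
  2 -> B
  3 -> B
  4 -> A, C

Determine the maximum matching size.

3

For example, pair 1–D, 2–B, 4–C.
The set {2, 3} has only 1 neighbour ({B}), so by Hall's theorem at most 3 of the 4 left vertices can be matched.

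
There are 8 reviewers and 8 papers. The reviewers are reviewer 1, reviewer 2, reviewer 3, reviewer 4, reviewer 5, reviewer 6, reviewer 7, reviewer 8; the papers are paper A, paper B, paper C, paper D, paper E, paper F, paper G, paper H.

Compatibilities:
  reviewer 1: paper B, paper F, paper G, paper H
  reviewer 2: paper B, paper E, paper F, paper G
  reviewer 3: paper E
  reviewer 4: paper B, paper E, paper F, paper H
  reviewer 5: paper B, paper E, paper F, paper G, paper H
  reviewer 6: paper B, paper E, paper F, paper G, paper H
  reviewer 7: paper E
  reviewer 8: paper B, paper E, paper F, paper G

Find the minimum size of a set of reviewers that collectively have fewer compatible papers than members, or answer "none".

Take S = {reviewer 3, reviewer 7}. Its neighbourhood is {paper E}, so |N(S)| = 1 < |S| = 2.
No single vertex violates Hall's condition since each has at least one neighbour, so 2 is the minimum.

2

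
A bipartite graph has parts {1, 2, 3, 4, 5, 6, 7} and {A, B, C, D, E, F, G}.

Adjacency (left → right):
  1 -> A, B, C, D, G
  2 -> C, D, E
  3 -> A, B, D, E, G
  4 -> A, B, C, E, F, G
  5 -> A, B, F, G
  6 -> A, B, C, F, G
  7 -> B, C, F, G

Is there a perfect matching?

A valid assignment of size 7: 1→D, 2→C, 3→G, 4→E, 5→F, 6→A, 7→B.
Every left vertex is matched, so this is a perfect matching.

Yes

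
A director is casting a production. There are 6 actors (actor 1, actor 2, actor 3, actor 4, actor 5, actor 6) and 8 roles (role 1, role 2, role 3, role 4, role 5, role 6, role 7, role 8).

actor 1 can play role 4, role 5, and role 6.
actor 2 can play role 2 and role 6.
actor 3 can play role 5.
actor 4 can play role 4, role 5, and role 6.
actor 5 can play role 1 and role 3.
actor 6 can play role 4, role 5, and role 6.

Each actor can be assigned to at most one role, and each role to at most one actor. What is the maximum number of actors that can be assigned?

A valid assignment of size 5: actor 1→role 4, actor 2→role 2, actor 3→role 5, actor 4→role 6, actor 5→role 3.
The set {actor 1, actor 3, actor 4, actor 6} has only 3 neighbours ({role 4, role 5, role 6}), so by Hall's theorem at most 5 of the 6 actors can be matched.

5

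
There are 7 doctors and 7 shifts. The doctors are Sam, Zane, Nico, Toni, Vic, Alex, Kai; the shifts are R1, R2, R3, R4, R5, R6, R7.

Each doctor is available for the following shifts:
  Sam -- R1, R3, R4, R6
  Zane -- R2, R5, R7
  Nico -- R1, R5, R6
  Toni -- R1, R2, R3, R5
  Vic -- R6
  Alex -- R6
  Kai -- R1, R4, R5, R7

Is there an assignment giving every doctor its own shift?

The set {Vic, Alex} has only 1 neighbour ({R6}), so by Hall's theorem at most 6 of the 7 doctors can be matched.
Hence no matching covers every doctor.

No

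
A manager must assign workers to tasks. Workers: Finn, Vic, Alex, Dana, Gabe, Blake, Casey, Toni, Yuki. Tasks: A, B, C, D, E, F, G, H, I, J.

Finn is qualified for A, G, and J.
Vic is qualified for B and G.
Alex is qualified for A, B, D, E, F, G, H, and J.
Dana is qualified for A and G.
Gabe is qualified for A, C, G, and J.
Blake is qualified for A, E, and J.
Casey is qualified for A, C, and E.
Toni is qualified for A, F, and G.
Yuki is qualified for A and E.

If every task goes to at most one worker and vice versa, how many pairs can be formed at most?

8

For example, pair Finn→G, Vic→B, Alex→H, Dana→A, Gabe→C, Blake→J, Casey→E, Toni→F.
The set {Finn, Dana, Gabe, Blake, Casey, Yuki} has only 5 neighbours ({A, C, E, G, J}), so by Hall's theorem at most 8 of the 9 workers can be matched.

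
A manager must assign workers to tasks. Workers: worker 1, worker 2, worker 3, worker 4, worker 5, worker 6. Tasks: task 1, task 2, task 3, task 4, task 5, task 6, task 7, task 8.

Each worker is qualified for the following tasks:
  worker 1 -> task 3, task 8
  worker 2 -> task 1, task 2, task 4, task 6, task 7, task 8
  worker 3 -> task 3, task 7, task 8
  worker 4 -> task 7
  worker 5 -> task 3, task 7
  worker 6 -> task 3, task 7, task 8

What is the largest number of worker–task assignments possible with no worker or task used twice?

4

For example, pair worker 1-task 3, worker 2-task 4, worker 3-task 8, worker 4-task 7.
The set {worker 1, worker 3, worker 4, worker 5, worker 6} has only 3 neighbours ({task 3, task 7, task 8}), so by Hall's theorem at most 4 of the 6 workers can be matched.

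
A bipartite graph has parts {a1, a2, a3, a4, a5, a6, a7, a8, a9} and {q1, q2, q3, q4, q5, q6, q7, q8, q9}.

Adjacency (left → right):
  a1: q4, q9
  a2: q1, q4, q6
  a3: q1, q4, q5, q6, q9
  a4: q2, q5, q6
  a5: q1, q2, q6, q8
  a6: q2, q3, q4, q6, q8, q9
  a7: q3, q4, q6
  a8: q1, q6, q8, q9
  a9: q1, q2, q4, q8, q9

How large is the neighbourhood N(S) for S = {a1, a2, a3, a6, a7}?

8

The union of neighbours of {a1, a2, a3, a6, a7} is {q1, q2, q3, q4, q5, q6, q8, q9}, which has 8 elements.
Since |N(S)| = 8 ≥ |S| = 5, Hall's condition holds for this subset.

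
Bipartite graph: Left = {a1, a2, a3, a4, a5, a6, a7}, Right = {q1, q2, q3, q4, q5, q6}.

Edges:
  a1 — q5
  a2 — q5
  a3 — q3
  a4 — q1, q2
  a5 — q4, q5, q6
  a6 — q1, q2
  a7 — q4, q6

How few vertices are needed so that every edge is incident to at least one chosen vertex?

A maximum matching has 6 edges (e.g. a1–q5, a3–q3, a4–q1, a5–q4, a6–q2, a7–q6).
By König's theorem the minimum vertex cover has the same size. One such cover is {a3, a4, a5, a6, a7, q5}.

6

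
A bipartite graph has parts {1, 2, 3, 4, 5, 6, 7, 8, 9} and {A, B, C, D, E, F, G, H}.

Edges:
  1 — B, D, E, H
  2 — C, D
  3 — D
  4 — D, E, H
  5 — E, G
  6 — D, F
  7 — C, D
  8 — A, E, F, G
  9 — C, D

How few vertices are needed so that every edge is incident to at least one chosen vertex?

7

{1, 4, 5, 6, 8, C, D} is a vertex cover of size 7: every edge has an endpoint in this set.
No smaller cover exists because 1–B, 2–C, 3–D, 4–H, 5–G, 6–F, 8–E is a matching of size 7, and a cover must include an endpoint of each of these disjoint edges (König's theorem).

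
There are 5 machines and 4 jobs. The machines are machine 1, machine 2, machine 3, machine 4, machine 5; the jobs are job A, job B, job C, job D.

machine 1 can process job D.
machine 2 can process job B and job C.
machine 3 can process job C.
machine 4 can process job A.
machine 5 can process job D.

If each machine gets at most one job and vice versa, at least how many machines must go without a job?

One maximum matching: machine 1–job D, machine 2–job B, machine 3–job C, machine 4–job A.
The set {machine 1, machine 5} has only 1 neighbour ({job D}), so by Hall's theorem at most 4 of the 5 machines can be matched.
That matches 4 of the 5, leaving 1 unmatched; no matching can do better.

1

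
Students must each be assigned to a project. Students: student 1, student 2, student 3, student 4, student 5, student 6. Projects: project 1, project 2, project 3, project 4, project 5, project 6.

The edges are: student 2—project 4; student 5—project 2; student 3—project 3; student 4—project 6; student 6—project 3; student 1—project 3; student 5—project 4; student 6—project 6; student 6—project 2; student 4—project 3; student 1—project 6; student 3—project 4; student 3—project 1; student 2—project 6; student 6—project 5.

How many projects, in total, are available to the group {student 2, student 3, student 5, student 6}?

The union of neighbours of {student 2, student 3, student 5, student 6} is {project 1, project 2, project 3, project 4, project 5, project 6}, which has 6 elements.
Since |N(S)| = 6 ≥ |S| = 4, Hall's condition holds for this subset.

6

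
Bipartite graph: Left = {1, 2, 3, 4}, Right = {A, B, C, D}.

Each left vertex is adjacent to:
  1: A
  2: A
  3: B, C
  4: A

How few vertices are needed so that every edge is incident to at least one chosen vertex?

{3, A} is a vertex cover of size 2: every edge has an endpoint in this set.
No smaller cover exists because 1–A, 3–B is a matching of size 2, and a cover must include an endpoint of each of these disjoint edges (König's theorem).

2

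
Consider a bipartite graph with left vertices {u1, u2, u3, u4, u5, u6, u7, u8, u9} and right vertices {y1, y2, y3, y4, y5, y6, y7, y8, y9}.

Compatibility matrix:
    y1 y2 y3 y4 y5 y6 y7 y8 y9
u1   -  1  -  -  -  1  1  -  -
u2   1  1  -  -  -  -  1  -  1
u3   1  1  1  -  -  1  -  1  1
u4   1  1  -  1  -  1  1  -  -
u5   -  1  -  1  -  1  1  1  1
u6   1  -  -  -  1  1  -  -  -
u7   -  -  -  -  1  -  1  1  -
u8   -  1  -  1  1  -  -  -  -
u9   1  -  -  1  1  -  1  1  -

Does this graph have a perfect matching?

Yes

One maximum matching: u1-y2, u2-y1, u3-y3, u4-y4, u5-y9, u6-y6, u7-y8, u8-y5, u9-y7.
All 9 left vertices are covered.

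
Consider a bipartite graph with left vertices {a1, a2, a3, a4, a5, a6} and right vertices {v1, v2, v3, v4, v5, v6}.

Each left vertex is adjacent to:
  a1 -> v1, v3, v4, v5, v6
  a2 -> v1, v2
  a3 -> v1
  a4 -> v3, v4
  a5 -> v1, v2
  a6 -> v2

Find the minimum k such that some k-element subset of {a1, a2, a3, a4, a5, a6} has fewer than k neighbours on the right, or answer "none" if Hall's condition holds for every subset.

Take S = {a2, a3, a5}. Its neighbourhood is {v1, v2}, so |N(S)| = 2 < |S| = 3.
Every subset of size less than 3 has at least as many neighbours as members, so 3 is the minimum.

3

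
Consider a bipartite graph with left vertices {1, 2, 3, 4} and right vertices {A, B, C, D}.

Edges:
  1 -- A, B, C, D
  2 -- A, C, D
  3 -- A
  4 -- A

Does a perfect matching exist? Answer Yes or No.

No

The set {3, 4} has only 1 neighbour ({A}), so by Hall's theorem at most 3 of the 4 left vertices can be matched.
Hence no matching covers every left vertex.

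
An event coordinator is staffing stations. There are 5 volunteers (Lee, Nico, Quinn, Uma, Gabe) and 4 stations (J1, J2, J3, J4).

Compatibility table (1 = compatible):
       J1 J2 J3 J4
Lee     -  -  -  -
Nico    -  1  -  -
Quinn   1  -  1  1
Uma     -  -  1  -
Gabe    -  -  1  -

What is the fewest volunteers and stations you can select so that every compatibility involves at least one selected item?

3

A maximum matching has 3 edges (e.g. Nico–J2, Quinn–J1, Uma–J3).
By König's theorem the minimum vertex cover has the same size. One such cover is {Nico, Quinn, J3}.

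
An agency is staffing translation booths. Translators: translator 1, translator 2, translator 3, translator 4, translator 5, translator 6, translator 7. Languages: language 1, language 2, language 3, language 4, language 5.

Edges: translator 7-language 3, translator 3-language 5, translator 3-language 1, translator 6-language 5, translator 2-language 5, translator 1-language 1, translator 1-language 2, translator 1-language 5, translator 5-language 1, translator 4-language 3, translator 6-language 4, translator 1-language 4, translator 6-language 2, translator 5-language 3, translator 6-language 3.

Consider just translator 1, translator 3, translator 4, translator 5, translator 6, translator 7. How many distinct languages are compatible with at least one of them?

5

The union of neighbours of {translator 1, translator 3, translator 4, translator 5, translator 6, translator 7} is {language 1, language 2, language 3, language 4, language 5}, which has 5 elements.
Since |N(S)| = 5 < |S| = 6, Hall's condition fails for this subset.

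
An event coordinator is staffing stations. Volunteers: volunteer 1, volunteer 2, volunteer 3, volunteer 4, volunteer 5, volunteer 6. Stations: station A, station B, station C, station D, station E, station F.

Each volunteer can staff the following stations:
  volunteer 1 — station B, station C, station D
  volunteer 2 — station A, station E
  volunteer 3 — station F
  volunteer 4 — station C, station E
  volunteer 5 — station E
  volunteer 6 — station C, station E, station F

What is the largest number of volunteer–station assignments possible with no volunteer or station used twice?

5

One maximum matching: volunteer 1-station B, volunteer 2-station A, volunteer 3-station F, volunteer 4-station C, volunteer 5-station E.
The set {volunteer 3, volunteer 4, volunteer 5, volunteer 6} has only 3 neighbours ({station C, station E, station F}), so by Hall's theorem at most 5 of the 6 volunteers can be matched.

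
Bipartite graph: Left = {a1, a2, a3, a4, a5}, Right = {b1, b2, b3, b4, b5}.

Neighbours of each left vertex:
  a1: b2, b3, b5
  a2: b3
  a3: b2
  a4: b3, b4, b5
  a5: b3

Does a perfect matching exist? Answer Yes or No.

The set {a2, a5} has only 1 neighbour ({b3}), so by Hall's theorem at most 4 of the 5 left vertices can be matched.
Hence no matching covers every left vertex.

No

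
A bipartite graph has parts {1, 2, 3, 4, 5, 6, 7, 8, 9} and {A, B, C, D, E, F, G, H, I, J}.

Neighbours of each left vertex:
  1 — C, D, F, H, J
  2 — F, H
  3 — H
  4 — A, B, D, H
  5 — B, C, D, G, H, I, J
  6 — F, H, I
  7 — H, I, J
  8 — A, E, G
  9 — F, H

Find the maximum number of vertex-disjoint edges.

8

One maximum matching: 1→D, 2→F, 3→H, 4→B, 5→G, 6→I, 7→J, 8→E.
The set {2, 3, 9} has only 2 neighbours ({F, H}), so by Hall's theorem at most 8 of the 9 left vertices can be matched.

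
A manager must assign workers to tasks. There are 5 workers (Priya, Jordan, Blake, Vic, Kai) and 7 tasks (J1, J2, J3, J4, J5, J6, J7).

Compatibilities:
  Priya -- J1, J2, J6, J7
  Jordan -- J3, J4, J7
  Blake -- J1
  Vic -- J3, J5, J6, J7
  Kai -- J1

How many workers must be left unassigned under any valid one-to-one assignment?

1

For example, pair Priya→J6, Jordan→J7, Blake→J1, Vic→J3.
The set {Blake, Kai} has only 1 neighbour ({J1}), so by Hall's theorem at most 4 of the 5 workers can be matched.
That matches 4 of the 5, leaving 1 unmatched; no matching can do better.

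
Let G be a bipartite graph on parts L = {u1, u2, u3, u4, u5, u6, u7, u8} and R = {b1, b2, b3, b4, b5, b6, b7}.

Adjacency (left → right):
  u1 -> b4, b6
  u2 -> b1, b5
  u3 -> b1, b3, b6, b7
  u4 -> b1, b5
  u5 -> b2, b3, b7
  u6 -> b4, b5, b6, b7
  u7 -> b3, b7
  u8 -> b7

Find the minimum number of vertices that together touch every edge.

7

A maximum matching has 7 edges (e.g. u1–b4, u2–b1, u3–b6, u4–b5, u5–b2, u6–b7, u7–b3).
By König's theorem the minimum vertex cover has the same size. One such cover is {u5, b1, b3, b4, b5, b6, b7}.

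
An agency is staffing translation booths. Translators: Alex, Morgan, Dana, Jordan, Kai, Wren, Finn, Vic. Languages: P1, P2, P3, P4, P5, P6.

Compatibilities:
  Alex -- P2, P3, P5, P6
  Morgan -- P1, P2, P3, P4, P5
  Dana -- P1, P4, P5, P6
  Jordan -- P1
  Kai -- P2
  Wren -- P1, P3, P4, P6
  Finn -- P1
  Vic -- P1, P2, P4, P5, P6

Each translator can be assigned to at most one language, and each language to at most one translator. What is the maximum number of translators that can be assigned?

For example, pair Alex-P5, Morgan-P3, Dana-P4, Jordan-P1, Kai-P2, Wren-P6.
The set {Alex, Morgan, Dana, Jordan, Kai, Wren, Finn, Vic} has only 6 neighbours ({P1, P2, P3, P4, P5, P6}), so by Hall's theorem at most 6 of the 8 translators can be matched.

6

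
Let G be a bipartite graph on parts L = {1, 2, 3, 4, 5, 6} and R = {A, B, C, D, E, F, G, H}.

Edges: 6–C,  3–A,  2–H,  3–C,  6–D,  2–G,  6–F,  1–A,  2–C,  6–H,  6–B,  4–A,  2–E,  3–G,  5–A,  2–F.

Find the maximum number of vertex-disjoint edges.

4

A valid assignment of size 4: 1-A, 2-G, 3-C, 6-H.
The set {1, 4, 5} has only 1 neighbour ({A}), so by Hall's theorem at most 4 of the 6 left vertices can be matched.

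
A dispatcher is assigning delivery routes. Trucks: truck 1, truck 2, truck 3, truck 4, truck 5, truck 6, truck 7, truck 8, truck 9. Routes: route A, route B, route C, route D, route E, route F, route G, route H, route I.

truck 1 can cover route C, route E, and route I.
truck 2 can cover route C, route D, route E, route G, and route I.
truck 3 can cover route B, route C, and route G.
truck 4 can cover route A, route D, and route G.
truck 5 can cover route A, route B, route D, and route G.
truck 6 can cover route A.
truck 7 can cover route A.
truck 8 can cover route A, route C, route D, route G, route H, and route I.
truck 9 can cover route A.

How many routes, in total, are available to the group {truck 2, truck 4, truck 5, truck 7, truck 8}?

The union of neighbours of {truck 2, truck 4, truck 5, truck 7, truck 8} is {route A, route B, route C, route D, route E, route G, route H, route I}, which has 8 elements.
Since |N(S)| = 8 ≥ |S| = 5, Hall's condition holds for this subset.

8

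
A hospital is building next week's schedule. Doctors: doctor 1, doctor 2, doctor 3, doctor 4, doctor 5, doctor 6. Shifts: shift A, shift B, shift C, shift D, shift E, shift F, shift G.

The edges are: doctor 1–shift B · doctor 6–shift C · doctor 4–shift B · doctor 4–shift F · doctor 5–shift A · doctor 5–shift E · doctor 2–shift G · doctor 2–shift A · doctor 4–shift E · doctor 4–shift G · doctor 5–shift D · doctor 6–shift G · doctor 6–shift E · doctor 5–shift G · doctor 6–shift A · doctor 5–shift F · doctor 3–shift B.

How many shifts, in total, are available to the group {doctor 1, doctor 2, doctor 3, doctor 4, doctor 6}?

6

The union of neighbours of {doctor 1, doctor 2, doctor 3, doctor 4, doctor 6} is {shift A, shift B, shift C, shift E, shift F, shift G}, which has 6 elements.
Since |N(S)| = 6 ≥ |S| = 5, Hall's condition holds for this subset.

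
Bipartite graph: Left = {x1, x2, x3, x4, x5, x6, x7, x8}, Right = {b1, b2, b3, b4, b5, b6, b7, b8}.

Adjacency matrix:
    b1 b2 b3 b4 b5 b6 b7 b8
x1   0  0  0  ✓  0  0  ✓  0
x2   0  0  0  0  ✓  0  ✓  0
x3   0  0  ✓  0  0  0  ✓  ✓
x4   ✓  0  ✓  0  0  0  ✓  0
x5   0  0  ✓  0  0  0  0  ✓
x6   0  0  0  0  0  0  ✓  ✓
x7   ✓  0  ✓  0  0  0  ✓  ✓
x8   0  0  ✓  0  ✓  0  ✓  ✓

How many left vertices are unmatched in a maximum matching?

2

One maximum matching: x1→b4, x2→b5, x3→b7, x4→b1, x5→b3, x6→b8.
The set {x2, x3, x4, x5, x6, x7, x8} has only 5 neighbours ({b1, b3, b5, b7, b8}), so by Hall's theorem at most 6 of the 8 left vertices can be matched.
That matches 6 of the 8, leaving 2 unmatched; no matching can do better.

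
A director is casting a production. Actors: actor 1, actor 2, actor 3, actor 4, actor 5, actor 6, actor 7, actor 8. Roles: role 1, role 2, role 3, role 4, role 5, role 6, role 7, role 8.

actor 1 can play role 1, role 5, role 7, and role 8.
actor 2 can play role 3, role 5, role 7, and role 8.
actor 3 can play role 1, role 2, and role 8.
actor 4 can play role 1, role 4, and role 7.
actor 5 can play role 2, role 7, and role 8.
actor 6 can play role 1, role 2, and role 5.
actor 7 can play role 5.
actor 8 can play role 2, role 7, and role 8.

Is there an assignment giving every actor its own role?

No

The set {actor 1, actor 3, actor 5, actor 6, actor 7, actor 8} has only 5 neighbours ({role 1, role 2, role 5, role 7, role 8}), so by Hall's theorem at most 7 of the 8 actors can be matched.
Hence no matching covers every actor.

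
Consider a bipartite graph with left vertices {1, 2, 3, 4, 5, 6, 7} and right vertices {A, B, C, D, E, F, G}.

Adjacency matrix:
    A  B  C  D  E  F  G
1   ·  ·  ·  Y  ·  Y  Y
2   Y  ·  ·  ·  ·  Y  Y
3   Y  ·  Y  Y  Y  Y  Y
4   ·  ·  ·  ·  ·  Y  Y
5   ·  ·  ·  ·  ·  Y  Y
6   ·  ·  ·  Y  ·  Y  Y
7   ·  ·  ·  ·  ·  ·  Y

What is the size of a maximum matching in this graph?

5

A valid assignment of size 5: 1-D, 2-A, 3-E, 4-G, 5-F.
The set {1, 4, 5, 6, 7} has only 3 neighbours ({D, F, G}), so by Hall's theorem at most 5 of the 7 left vertices can be matched.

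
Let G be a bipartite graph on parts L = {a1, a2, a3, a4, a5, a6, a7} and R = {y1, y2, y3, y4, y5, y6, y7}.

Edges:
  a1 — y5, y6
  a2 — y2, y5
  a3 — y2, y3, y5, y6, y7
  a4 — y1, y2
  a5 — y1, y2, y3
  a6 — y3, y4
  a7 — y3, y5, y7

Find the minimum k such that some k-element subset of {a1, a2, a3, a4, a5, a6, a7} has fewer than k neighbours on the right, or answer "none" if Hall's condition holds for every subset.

none

A matching saturating every left vertex exists, for instance a1→y6, a2→y5, a3→y7, a4→y2, a5→y1, a6→y4, a7→y3.
By Hall's marriage theorem, this means |N(S)| ≥ |S| for every subset S, so no violating subset exists.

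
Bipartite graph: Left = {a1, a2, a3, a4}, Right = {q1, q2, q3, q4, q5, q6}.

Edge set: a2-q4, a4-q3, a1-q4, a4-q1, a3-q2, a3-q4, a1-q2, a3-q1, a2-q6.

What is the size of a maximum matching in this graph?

4

A valid assignment of size 4: a1-q4, a2-q6, a3-q2, a4-q3.
This saturates every left vertex, so 4 is the maximum.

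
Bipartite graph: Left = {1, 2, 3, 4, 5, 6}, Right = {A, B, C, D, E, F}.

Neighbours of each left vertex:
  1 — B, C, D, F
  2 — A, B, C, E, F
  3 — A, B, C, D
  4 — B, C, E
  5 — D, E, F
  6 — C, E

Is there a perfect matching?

A valid assignment of size 6: 1-F, 2-A, 3-C, 4-B, 5-D, 6-E.
All 6 left vertices are covered.

Yes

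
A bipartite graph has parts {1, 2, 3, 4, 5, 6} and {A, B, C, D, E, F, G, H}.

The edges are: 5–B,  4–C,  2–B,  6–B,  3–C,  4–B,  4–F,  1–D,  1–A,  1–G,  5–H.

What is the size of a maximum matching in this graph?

5

For example, pair 1–G, 2–B, 3–C, 4–F, 5–H.
The set {2, 6} has only 1 neighbour ({B}), so by Hall's theorem at most 5 of the 6 left vertices can be matched.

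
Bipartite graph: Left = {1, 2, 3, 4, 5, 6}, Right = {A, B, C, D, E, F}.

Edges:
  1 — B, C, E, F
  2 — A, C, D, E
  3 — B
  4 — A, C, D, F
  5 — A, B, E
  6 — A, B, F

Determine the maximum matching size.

6

One maximum matching: 1-E, 2-D, 3-B, 4-C, 5-A, 6-F.
All 6 left vertices are matched, so no larger matching exists.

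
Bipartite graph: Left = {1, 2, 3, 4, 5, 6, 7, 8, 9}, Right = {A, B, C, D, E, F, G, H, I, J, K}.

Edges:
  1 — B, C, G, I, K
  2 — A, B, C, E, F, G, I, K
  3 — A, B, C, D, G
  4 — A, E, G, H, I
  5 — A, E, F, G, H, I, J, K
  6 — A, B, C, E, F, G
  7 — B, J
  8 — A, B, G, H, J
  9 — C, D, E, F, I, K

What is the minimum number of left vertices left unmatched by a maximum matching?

For example, pair 1-I, 2-G, 3-D, 4-H, 5-J, 6-E, 7-B, 8-A, 9-K.
This saturates every left vertex, so 9 is the maximum.
That matches 9 of the 9, leaving 0 unmatched; no matching can do better.

0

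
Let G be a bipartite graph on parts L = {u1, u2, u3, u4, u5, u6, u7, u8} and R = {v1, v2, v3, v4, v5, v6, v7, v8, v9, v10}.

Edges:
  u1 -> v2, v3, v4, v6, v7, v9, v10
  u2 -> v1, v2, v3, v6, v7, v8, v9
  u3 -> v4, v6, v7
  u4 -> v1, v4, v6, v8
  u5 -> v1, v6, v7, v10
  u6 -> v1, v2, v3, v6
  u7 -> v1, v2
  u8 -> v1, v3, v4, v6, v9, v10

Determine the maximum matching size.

One maximum matching: u1–v4, u2–v9, u3–v6, u4–v1, u5–v7, u6–v3, u7–v2, u8–v10.
All 8 left vertices are matched, so no larger matching exists.

8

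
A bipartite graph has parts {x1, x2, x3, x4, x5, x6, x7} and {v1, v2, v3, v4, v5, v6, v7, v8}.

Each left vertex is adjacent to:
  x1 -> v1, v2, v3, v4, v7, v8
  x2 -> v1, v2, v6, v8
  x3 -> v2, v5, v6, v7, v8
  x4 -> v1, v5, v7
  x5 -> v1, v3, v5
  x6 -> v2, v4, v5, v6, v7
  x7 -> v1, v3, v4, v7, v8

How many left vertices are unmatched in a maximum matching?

One maximum matching: x1-v4, x2-v2, x3-v5, x4-v7, x5-v1, x6-v6, x7-v3.
This saturates every left vertex, so 7 is the maximum.
That matches 7 of the 7, leaving 0 unmatched; no matching can do better.

0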